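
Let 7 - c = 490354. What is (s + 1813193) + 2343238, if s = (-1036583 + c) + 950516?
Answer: 3580017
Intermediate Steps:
c = -490347 (c = 7 - 1*490354 = 7 - 490354 = -490347)
s = -576414 (s = (-1036583 - 490347) + 950516 = -1526930 + 950516 = -576414)
(s + 1813193) + 2343238 = (-576414 + 1813193) + 2343238 = 1236779 + 2343238 = 3580017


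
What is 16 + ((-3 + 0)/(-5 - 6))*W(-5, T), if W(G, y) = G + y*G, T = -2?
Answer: 191/11 ≈ 17.364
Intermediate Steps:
W(G, y) = G + G*y
16 + ((-3 + 0)/(-5 - 6))*W(-5, T) = 16 + ((-3 + 0)/(-5 - 6))*(-5*(1 - 2)) = 16 + (-3/(-11))*(-5*(-1)) = 16 - 3*(-1/11)*5 = 16 + (3/11)*5 = 16 + 15/11 = 191/11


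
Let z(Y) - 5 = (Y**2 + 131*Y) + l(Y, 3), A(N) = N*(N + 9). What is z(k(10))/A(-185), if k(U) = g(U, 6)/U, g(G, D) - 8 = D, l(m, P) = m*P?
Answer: 304/50875 ≈ 0.0059754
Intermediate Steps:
l(m, P) = P*m
A(N) = N*(9 + N)
g(G, D) = 8 + D
k(U) = 14/U (k(U) = (8 + 6)/U = 14/U)
z(Y) = 5 + Y**2 + 134*Y (z(Y) = 5 + ((Y**2 + 131*Y) + 3*Y) = 5 + (Y**2 + 134*Y) = 5 + Y**2 + 134*Y)
z(k(10))/A(-185) = (5 + (14/10)**2 + 134*(14/10))/((-185*(9 - 185))) = (5 + (14*(1/10))**2 + 134*(14*(1/10)))/((-185*(-176))) = (5 + (7/5)**2 + 134*(7/5))/32560 = (5 + 49/25 + 938/5)*(1/32560) = (4864/25)*(1/32560) = 304/50875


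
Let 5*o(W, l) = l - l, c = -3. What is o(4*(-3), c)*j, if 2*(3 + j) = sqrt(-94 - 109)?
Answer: 0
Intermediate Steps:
o(W, l) = 0 (o(W, l) = (l - l)/5 = (1/5)*0 = 0)
j = -3 + I*sqrt(203)/2 (j = -3 + sqrt(-94 - 109)/2 = -3 + sqrt(-203)/2 = -3 + (I*sqrt(203))/2 = -3 + I*sqrt(203)/2 ≈ -3.0 + 7.1239*I)
o(4*(-3), c)*j = 0*(-3 + I*sqrt(203)/2) = 0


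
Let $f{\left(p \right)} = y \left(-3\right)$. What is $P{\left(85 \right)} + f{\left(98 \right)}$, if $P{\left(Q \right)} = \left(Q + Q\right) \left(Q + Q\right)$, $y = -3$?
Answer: $28909$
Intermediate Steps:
$P{\left(Q \right)} = 4 Q^{2}$ ($P{\left(Q \right)} = 2 Q 2 Q = 4 Q^{2}$)
$f{\left(p \right)} = 9$ ($f{\left(p \right)} = \left(-3\right) \left(-3\right) = 9$)
$P{\left(85 \right)} + f{\left(98 \right)} = 4 \cdot 85^{2} + 9 = 4 \cdot 7225 + 9 = 28900 + 9 = 28909$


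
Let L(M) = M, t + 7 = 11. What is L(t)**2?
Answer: 16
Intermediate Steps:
t = 4 (t = -7 + 11 = 4)
L(t)**2 = 4**2 = 16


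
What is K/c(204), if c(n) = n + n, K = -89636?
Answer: -22409/102 ≈ -219.70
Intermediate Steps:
c(n) = 2*n
K/c(204) = -89636/(2*204) = -89636/408 = -89636*1/408 = -22409/102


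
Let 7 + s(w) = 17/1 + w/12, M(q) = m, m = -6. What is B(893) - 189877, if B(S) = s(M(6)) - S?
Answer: -381521/2 ≈ -1.9076e+5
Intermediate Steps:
M(q) = -6
s(w) = 10 + w/12 (s(w) = -7 + (17/1 + w/12) = -7 + (17*1 + w*(1/12)) = -7 + (17 + w/12) = 10 + w/12)
B(S) = 19/2 - S (B(S) = (10 + (1/12)*(-6)) - S = (10 - 1/2) - S = 19/2 - S)
B(893) - 189877 = (19/2 - 1*893) - 189877 = (19/2 - 893) - 189877 = -1767/2 - 189877 = -381521/2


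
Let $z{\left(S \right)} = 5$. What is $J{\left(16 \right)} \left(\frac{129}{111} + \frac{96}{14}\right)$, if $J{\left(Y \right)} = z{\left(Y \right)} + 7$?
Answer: $\frac{24924}{259} \approx 96.232$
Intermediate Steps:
$J{\left(Y \right)} = 12$ ($J{\left(Y \right)} = 5 + 7 = 12$)
$J{\left(16 \right)} \left(\frac{129}{111} + \frac{96}{14}\right) = 12 \left(\frac{129}{111} + \frac{96}{14}\right) = 12 \left(129 \cdot \frac{1}{111} + 96 \cdot \frac{1}{14}\right) = 12 \left(\frac{43}{37} + \frac{48}{7}\right) = 12 \cdot \frac{2077}{259} = \frac{24924}{259}$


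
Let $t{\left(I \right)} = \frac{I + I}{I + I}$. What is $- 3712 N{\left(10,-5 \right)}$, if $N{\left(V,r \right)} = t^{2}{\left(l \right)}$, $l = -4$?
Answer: $-3712$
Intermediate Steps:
$t{\left(I \right)} = 1$ ($t{\left(I \right)} = \frac{2 I}{2 I} = 2 I \frac{1}{2 I} = 1$)
$N{\left(V,r \right)} = 1$ ($N{\left(V,r \right)} = 1^{2} = 1$)
$- 3712 N{\left(10,-5 \right)} = \left(-3712\right) 1 = -3712$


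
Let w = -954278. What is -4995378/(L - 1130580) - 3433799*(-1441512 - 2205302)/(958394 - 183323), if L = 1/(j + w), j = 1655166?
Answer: 9922897948405092271811198/614173976262032769 ≈ 1.6156e+7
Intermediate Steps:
L = 1/700888 (L = 1/(1655166 - 954278) = 1/700888 ≈ 1.4268e-6)
-4995378/(L - 1130580) - 3433799*(-1441512 - 2205302)/(958394 - 183323) = -4995378/(1/700888 - 1130580) - 3433799*(-1441512 - 2205302)/(958394 - 183323) = -4995378/(-792409955039/700888) - 3433799/(775071/(-3646814)) = -4995378*(-700888/792409955039) - 3433799/(775071*(-1/3646814)) = 3501200495664/792409955039 - 3433799/(-775071/3646814) = 3501200495664/792409955039 - 3433799*(-3646814/775071) = 3501200495664/792409955039 + 12522426266386/775071 = 9922897948405092271811198/614173976262032769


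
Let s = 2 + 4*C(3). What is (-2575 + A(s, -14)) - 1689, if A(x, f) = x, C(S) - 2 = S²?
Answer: -4218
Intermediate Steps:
C(S) = 2 + S²
s = 46 (s = 2 + 4*(2 + 3²) = 2 + 4*(2 + 9) = 2 + 4*11 = 2 + 44 = 46)
(-2575 + A(s, -14)) - 1689 = (-2575 + 46) - 1689 = -2529 - 1689 = -4218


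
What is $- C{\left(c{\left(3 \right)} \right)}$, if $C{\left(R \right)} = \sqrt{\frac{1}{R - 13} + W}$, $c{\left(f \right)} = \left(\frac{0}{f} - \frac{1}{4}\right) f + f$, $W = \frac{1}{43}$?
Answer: $- \frac{i \sqrt{129}}{43} \approx - 0.26414 i$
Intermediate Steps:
$W = \frac{1}{43} \approx 0.023256$
$c{\left(f \right)} = \frac{3 f}{4}$ ($c{\left(f \right)} = \left(0 - \frac{1}{4}\right) f + f = - \frac{f}{4} + f = \frac{3 f}{4}$)
$C{\left(R \right)} = \sqrt{\frac{1}{43} + \frac{1}{-13 + R}}$ ($C{\left(R \right)} = \sqrt{\frac{1}{R - 13} + \frac{1}{43}} = \sqrt{\frac{1}{-13 + R} + \frac{1}{43}} = \sqrt{\frac{1}{43} + \frac{1}{-13 + R}}$)
$- C{\left(c{\left(3 \right)} \right)} = - \frac{\sqrt{43} \sqrt{\frac{30 + \frac{3}{4} \cdot 3}{-13 + \frac{3}{4} \cdot 3}}}{43} = - \frac{\sqrt{43} \sqrt{\frac{30 + \frac{9}{4}}{-13 + \frac{9}{4}}}}{43} = - \frac{\sqrt{43} \sqrt{\frac{1}{- \frac{43}{4}} \cdot \frac{129}{4}}}{43} = - \frac{\sqrt{43} \sqrt{\left(- \frac{4}{43}\right) \frac{129}{4}}}{43} = - \frac{\sqrt{43} \sqrt{-3}}{43} = - \frac{\sqrt{43} i \sqrt{3}}{43} = - \frac{i \sqrt{129}}{43}$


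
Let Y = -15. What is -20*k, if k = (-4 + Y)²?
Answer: -7220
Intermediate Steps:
k = 361 (k = (-4 - 15)² = (-19)² = 361)
-20*k = -20*361 = -7220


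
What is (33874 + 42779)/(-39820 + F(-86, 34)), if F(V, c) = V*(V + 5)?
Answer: -76653/32854 ≈ -2.3331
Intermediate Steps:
F(V, c) = V*(5 + V)
(33874 + 42779)/(-39820 + F(-86, 34)) = (33874 + 42779)/(-39820 - 86*(5 - 86)) = 76653/(-39820 - 86*(-81)) = 76653/(-39820 + 6966) = 76653/(-32854) = 76653*(-1/32854) = -76653/32854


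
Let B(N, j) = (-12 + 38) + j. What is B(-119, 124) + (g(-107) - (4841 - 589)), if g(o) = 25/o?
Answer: -438939/107 ≈ -4102.2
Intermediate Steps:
B(N, j) = 26 + j
B(-119, 124) + (g(-107) - (4841 - 589)) = (26 + 124) + (25/(-107) - (4841 - 589)) = 150 + (25*(-1/107) - 1*4252) = 150 + (-25/107 - 4252) = 150 - 454989/107 = -438939/107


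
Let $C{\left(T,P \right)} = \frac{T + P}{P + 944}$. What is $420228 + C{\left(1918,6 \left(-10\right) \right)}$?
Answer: $\frac{185741705}{442} \approx 4.2023 \cdot 10^{5}$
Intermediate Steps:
$C{\left(T,P \right)} = \frac{P + T}{944 + P}$
$420228 + C{\left(1918,6 \left(-10\right) \right)} = 420228 + \frac{6 \left(-10\right) + 1918}{944 + 6 \left(-10\right)} = 420228 + \frac{-60 + 1918}{944 - 60} = 420228 + \frac{1}{884} \cdot 1858 = 420228 + \frac{929}{442} = \frac{185741705}{442}$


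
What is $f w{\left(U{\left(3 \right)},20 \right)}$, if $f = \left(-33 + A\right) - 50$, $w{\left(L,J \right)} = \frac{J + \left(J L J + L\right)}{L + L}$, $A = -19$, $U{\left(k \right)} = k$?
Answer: $-20791$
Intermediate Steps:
$w{\left(L,J \right)} = \frac{J + L + L J^{2}}{2 L}$ ($w{\left(L,J \right)} = \frac{J + \left(L J^{2} + L\right)}{2 L} = \left(J + \left(L + L J^{2}\right)\right) \frac{1}{2 L} = \left(J + L + L J^{2}\right) \frac{1}{2 L} = \frac{J + L + L J^{2}}{2 L}$)
$f = -102$ ($f = \left(-33 - 19\right) - 50 = -52 - 50 = -102$)
$f w{\left(U{\left(3 \right)},20 \right)} = - 102 \frac{20 + 3 \left(1 + 20^{2}\right)}{2 \cdot 3} = - 102 \cdot \frac{1}{2} \cdot \frac{1}{3} \left(20 + 3 \left(1 + 400\right)\right) = - 102 \cdot \frac{1}{2} \cdot \frac{1}{3} \left(20 + 3 \cdot 401\right) = - 102 \cdot \frac{1}{2} \cdot \frac{1}{3} \left(20 + 1203\right) = - 102 \cdot \frac{1}{2} \cdot \frac{1}{3} \cdot 1223 = \left(-102\right) \frac{1223}{6} = -20791$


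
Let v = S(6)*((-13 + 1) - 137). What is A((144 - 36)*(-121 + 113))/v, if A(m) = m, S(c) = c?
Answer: 144/149 ≈ 0.96644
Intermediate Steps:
v = -894 (v = 6*((-13 + 1) - 137) = 6*(-12 - 137) = 6*(-149) = -894)
A((144 - 36)*(-121 + 113))/v = ((144 - 36)*(-121 + 113))/(-894) = (108*(-8))*(-1/894) = -864*(-1/894) = 144/149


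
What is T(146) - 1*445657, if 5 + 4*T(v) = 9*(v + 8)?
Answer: -1781247/4 ≈ -4.4531e+5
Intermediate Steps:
T(v) = 67/4 + 9*v/4 (T(v) = -5/4 + (9*(v + 8))/4 = -5/4 + (9*(8 + v))/4 = -5/4 + (72 + 9*v)/4 = -5/4 + (18 + 9*v/4) = 67/4 + 9*v/4)
T(146) - 1*445657 = (67/4 + (9/4)*146) - 1*445657 = (67/4 + 657/2) - 445657 = 1381/4 - 445657 = -1781247/4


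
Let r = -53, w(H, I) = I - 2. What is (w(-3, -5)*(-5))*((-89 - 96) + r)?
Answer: -8330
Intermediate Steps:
w(H, I) = -2 + I
(w(-3, -5)*(-5))*((-89 - 96) + r) = ((-2 - 5)*(-5))*((-89 - 96) - 53) = (-7*(-5))*(-185 - 53) = 35*(-238) = -8330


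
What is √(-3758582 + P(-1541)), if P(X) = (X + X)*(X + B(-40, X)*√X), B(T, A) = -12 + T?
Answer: 2*√(247695 + 40066*I*√1541) ≈ 1918.3 + 1639.8*I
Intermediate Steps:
P(X) = 2*X*(X - 52*√X) (P(X) = (X + X)*(X + (-12 - 40)*√X) = (2*X)*(X - 52*√X) = 2*X*(X - 52*√X))
√(-3758582 + P(-1541)) = √(-3758582 + (-(-160264)*I*√1541 + 2*(-1541)²)) = √(-3758582 + (-(-160264)*I*√1541 + 2*2374681)) = √(-3758582 + (160264*I*√1541 + 4749362)) = √(-3758582 + (4749362 + 160264*I*√1541)) = √(990780 + 160264*I*√1541)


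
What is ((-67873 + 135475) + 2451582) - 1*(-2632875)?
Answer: 5152059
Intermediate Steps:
((-67873 + 135475) + 2451582) - 1*(-2632875) = (67602 + 2451582) + 2632875 = 2519184 + 2632875 = 5152059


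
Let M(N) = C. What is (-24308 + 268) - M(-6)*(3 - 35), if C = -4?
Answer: -24168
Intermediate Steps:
M(N) = -4
(-24308 + 268) - M(-6)*(3 - 35) = (-24308 + 268) - (-4)*(3 - 35) = -24040 - (-4)*(-32) = -24040 - 1*128 = -24040 - 128 = -24168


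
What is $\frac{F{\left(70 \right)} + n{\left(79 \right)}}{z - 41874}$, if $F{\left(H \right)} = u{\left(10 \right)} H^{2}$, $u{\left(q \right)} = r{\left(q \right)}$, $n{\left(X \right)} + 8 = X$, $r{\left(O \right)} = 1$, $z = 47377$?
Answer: $\frac{4971}{5503} \approx 0.90333$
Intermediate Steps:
$n{\left(X \right)} = -8 + X$
$u{\left(q \right)} = 1$
$F{\left(H \right)} = H^{2}$ ($F{\left(H \right)} = 1 H^{2} = H^{2}$)
$\frac{F{\left(70 \right)} + n{\left(79 \right)}}{z - 41874} = \frac{70^{2} + \left(-8 + 79\right)}{47377 - 41874} = \frac{4900 + 71}{5503} = 4971 \cdot \frac{1}{5503} = \frac{4971}{5503}$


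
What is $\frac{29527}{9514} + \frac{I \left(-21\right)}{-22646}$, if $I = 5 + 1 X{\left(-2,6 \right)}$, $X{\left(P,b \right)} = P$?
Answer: $\frac{2497268}{803933} \approx 3.1063$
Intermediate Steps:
$I = 3$ ($I = 5 + 1 \left(-2\right) = 5 - 2 = 3$)
$\frac{29527}{9514} + \frac{I \left(-21\right)}{-22646} = \frac{29527}{9514} + \frac{3 \left(-21\right)}{-22646} = 29527 \cdot \frac{1}{9514} - - \frac{63}{22646} = \frac{29527}{9514} + \frac{63}{22646} = \frac{2497268}{803933}$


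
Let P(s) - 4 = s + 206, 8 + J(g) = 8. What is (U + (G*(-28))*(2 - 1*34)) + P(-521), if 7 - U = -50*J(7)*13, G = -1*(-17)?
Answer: 14928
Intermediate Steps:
J(g) = 0 (J(g) = -8 + 8 = 0)
G = 17
U = 7 (U = 7 - (-50*0)*13 = 7 - 0*13 = 7 - 1*0 = 7 + 0 = 7)
P(s) = 210 + s (P(s) = 4 + (s + 206) = 4 + (206 + s) = 210 + s)
(U + (G*(-28))*(2 - 1*34)) + P(-521) = (7 + (17*(-28))*(2 - 1*34)) + (210 - 521) = (7 - 476*(2 - 34)) - 311 = (7 - 476*(-32)) - 311 = (7 + 15232) - 311 = 15239 - 311 = 14928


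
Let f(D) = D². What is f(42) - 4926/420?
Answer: 122659/70 ≈ 1752.3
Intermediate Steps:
f(42) - 4926/420 = 42² - 4926/420 = 1764 - 4926/420 = 1764 - 1*821/70 = 1764 - 821/70 = 122659/70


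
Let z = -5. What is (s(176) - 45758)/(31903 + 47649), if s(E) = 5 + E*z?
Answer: -46633/79552 ≈ -0.58619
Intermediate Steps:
s(E) = 5 - 5*E (s(E) = 5 + E*(-5) = 5 - 5*E)
(s(176) - 45758)/(31903 + 47649) = ((5 - 5*176) - 45758)/(31903 + 47649) = ((5 - 880) - 45758)/79552 = (-875 - 45758)*(1/79552) = -46633*1/79552 = -46633/79552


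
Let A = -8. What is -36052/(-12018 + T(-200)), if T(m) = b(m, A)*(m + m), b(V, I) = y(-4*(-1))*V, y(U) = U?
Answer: -18026/153991 ≈ -0.11706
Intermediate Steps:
b(V, I) = 4*V (b(V, I) = (-4*(-1))*V = 4*V)
T(m) = 8*m² (T(m) = (4*m)*(m + m) = (4*m)*(2*m) = 8*m²)
-36052/(-12018 + T(-200)) = -36052/(-12018 + 8*(-200)²) = -36052/(-12018 + 8*40000) = -36052/(-12018 + 320000) = -36052/307982 = -36052*1/307982 = -18026/153991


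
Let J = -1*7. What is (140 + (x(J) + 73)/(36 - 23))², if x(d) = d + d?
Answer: 3530641/169 ≈ 20891.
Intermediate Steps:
J = -7
x(d) = 2*d
(140 + (x(J) + 73)/(36 - 23))² = (140 + (2*(-7) + 73)/(36 - 23))² = (140 + (-14 + 73)/13)² = (140 + 59*(1/13))² = (140 + 59/13)² = (1879/13)² = 3530641/169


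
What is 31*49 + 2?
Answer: 1521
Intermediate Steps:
31*49 + 2 = 1519 + 2 = 1521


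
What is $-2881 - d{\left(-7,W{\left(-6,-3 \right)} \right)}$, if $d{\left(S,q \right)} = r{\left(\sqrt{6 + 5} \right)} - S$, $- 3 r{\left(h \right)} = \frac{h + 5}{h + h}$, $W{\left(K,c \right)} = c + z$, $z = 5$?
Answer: $- \frac{17327}{6} + \frac{5 \sqrt{11}}{66} \approx -2887.6$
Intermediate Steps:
$W{\left(K,c \right)} = 5 + c$ ($W{\left(K,c \right)} = c + 5 = 5 + c$)
$r{\left(h \right)} = - \frac{5 + h}{6 h}$ ($r{\left(h \right)} = - \frac{\left(h + 5\right) \frac{1}{h + h}}{3} = - \frac{\left(5 + h\right) \frac{1}{2 h}}{3} = - \frac{\frac{1}{2} \frac{1}{h} \left(5 + h\right)}{3} = - \frac{5 + h}{6 h}$)
$d{\left(S,q \right)} = - S + \frac{\sqrt{11} \left(-5 - \sqrt{11}\right)}{66}$ ($d{\left(S,q \right)} = \frac{-5 - \sqrt{6 + 5}}{6 \sqrt{6 + 5}} - S = \frac{-5 - \sqrt{11}}{6 \sqrt{11}} - S = \frac{\frac{\sqrt{11}}{11} \left(-5 - \sqrt{11}\right)}{6} - S = \frac{\sqrt{11} \left(-5 - \sqrt{11}\right)}{66} - S = - S + \frac{\sqrt{11} \left(-5 - \sqrt{11}\right)}{66}$)
$-2881 - d{\left(-7,W{\left(-6,-3 \right)} \right)} = -2881 - \left(- \frac{1}{6} - -7 - \frac{5 \sqrt{11}}{66}\right) = -2881 - \left(- \frac{1}{6} + 7 - \frac{5 \sqrt{11}}{66}\right) = -2881 - \left(\frac{41}{6} - \frac{5 \sqrt{11}}{66}\right) = - \frac{17327}{6} + \frac{5 \sqrt{11}}{66}$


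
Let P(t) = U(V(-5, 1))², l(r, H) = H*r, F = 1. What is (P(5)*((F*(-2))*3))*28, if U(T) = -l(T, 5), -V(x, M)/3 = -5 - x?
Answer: 0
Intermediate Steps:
V(x, M) = 15 + 3*x (V(x, M) = -3*(-5 - x) = 15 + 3*x)
U(T) = -5*T
P(t) = 0 (P(t) = (-5*(15 + 3*(-5)))² = (-5*(15 - 15))² = (-5*0)² = 0² = 0)
(P(5)*((F*(-2))*3))*28 = (0*((1*(-2))*3))*28 = (0*(-2*3))*28 = (0*(-6))*28 = 0*28 = 0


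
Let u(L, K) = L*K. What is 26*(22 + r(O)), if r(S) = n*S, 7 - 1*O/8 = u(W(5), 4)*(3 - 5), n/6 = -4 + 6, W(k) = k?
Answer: 117884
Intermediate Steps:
u(L, K) = K*L
n = 12 (n = 6*(-4 + 6) = 6*2 = 12)
O = 376 (O = 56 - 8*4*5*(3 - 5) = 56 - 160*(-2) = 56 - 8*(-40) = 56 + 320 = 376)
r(S) = 12*S
26*(22 + r(O)) = 26*(22 + 12*376) = 26*(22 + 4512) = 26*4534 = 117884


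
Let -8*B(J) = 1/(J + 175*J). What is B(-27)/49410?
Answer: 1/1878370560 ≈ 5.3238e-10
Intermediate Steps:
B(J) = -1/(1408*J) (B(J) = -1/(8*(J + 175*J)) = -1/(176*J)/8 = -1/(1408*J))
B(-27)/49410 = -1/1408/(-27)/49410 = -1/1408*(-1/27)*(1/49410) = (1/38016)*(1/49410) = 1/1878370560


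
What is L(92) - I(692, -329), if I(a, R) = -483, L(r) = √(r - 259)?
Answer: 483 + I*√167 ≈ 483.0 + 12.923*I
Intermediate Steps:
L(r) = √(-259 + r)
L(92) - I(692, -329) = √(-259 + 92) - 1*(-483) = √(-167) + 483 = I*√167 + 483 = 483 + I*√167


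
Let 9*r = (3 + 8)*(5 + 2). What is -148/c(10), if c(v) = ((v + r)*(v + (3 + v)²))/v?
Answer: -13320/29893 ≈ -0.44559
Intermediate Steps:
r = 77/9 (r = ((3 + 8)*(5 + 2))/9 = (11*7)/9 = (⅑)*77 = 77/9 ≈ 8.5556)
c(v) = (77/9 + v)*(v + (3 + v)²)/v (c(v) = ((v + 77/9)*(v + (3 + v)²))/v = ((77/9 + v)*(v + (3 + v)²))/v = (77/9 + v)*(v + (3 + v)²)/v)
-148/c(10) = -148/(620/9 + 10² + 77/10 + (140/9)*10) = -148/(620/9 + 100 + 77*(⅒) + 1400/9) = -148/(620/9 + 100 + 77/10 + 1400/9) = -148/29893/90 = -148*90/29893 = -13320/29893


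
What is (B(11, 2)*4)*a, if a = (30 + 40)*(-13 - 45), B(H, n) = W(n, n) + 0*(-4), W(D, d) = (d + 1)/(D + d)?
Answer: -12180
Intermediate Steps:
W(D, d) = (1 + d)/(D + d)
B(H, n) = (1 + n)/(2*n) (B(H, n) = (1 + n)/(n + n) + 0*(-4) = (1 + n)/((2*n)) + 0 = (1/(2*n))*(1 + n) + 0 = (1 + n)/(2*n) + 0 = (1 + n)/(2*n))
a = -4060 (a = 70*(-58) = -4060)
(B(11, 2)*4)*a = (((½)*(1 + 2)/2)*4)*(-4060) = (((½)*(½)*3)*4)*(-4060) = ((¾)*4)*(-4060) = 3*(-4060) = -12180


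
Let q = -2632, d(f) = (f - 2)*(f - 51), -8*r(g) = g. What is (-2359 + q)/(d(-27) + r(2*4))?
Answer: -713/323 ≈ -2.2074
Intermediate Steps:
r(g) = -g/8
d(f) = (-51 + f)*(-2 + f) (d(f) = (-2 + f)*(-51 + f) = (-51 + f)*(-2 + f))
(-2359 + q)/(d(-27) + r(2*4)) = (-2359 - 2632)/((102 + (-27)² - 53*(-27)) - 4/4) = -4991/((102 + 729 + 1431) - ⅛*8) = -4991/(2262 - 1) = -4991/2261 = -4991*1/2261 = -713/323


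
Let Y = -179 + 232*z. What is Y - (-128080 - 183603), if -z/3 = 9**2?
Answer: 255128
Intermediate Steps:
z = -243 (z = -3*9**2 = -3*81 = -243)
Y = -56555 (Y = -179 + 232*(-243) = -179 - 56376 = -56555)
Y - (-128080 - 183603) = -56555 - (-128080 - 183603) = -56555 - 1*(-311683) = -56555 + 311683 = 255128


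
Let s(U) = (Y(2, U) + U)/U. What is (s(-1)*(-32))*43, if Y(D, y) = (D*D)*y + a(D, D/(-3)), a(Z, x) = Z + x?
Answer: -15136/3 ≈ -5045.3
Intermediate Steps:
Y(D, y) = 2*D/3 + y*D**2 (Y(D, y) = (D*D)*y + (D + D/(-3)) = D**2*y + (D + D*(-1/3)) = y*D**2 + (D - D/3) = y*D**2 + 2*D/3 = 2*D/3 + y*D**2)
s(U) = (4/3 + 5*U)/U (s(U) = ((1/3)*2*(2 + 3*2*U) + U)/U = ((1/3)*2*(2 + 6*U) + U)/U = ((4/3 + 4*U) + U)/U = (4/3 + 5*U)/U)
(s(-1)*(-32))*43 = ((5 + (4/3)/(-1))*(-32))*43 = ((5 + (4/3)*(-1))*(-32))*43 = ((5 - 4/3)*(-32))*43 = ((11/3)*(-32))*43 = -352/3*43 = -15136/3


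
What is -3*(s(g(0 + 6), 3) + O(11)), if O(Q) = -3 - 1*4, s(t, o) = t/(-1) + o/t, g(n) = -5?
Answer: 39/5 ≈ 7.8000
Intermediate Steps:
s(t, o) = -t + o/t (s(t, o) = t*(-1) + o/t = -t + o/t)
O(Q) = -7 (O(Q) = -3 - 4 = -7)
-3*(s(g(0 + 6), 3) + O(11)) = -3*((-1*(-5) + 3/(-5)) - 7) = -3*((5 + 3*(-⅕)) - 7) = -3*((5 - ⅗) - 7) = -3*(22/5 - 7) = -3*(-13/5) = 39/5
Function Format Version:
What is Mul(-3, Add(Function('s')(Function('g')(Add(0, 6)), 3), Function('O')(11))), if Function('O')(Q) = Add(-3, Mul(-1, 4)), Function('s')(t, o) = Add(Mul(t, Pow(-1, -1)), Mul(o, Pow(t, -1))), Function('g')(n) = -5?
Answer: Rational(39, 5) ≈ 7.8000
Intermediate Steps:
Function('s')(t, o) = Add(Mul(-1, t), Mul(o, Pow(t, -1))) (Function('s')(t, o) = Add(Mul(t, -1), Mul(o, Pow(t, -1))) = Add(Mul(-1, t), Mul(o, Pow(t, -1))))
Function('O')(Q) = -7 (Function('O')(Q) = Add(-3, -4) = -7)
Mul(-3, Add(Function('s')(Function('g')(Add(0, 6)), 3), Function('O')(11))) = Mul(-3, Add(Add(Mul(-1, -5), Mul(3, Pow(-5, -1))), -7)) = Mul(-3, Add(Add(5, Mul(3, Rational(-1, 5))), -7)) = Mul(-3, Add(Add(5, Rational(-3, 5)), -7)) = Mul(-3, Add(Rational(22, 5), -7)) = Mul(-3, Rational(-13, 5)) = Rational(39, 5)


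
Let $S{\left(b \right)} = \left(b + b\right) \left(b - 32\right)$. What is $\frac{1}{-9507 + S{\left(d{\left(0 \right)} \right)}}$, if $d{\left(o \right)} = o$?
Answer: $- \frac{1}{9507} \approx -0.00010519$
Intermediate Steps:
$S{\left(b \right)} = 2 b \left(-32 + b\right)$
$\frac{1}{-9507 + S{\left(d{\left(0 \right)} \right)}} = \frac{1}{-9507 + 2 \cdot 0 \left(-32 + 0\right)} = \frac{1}{-9507 + 2 \cdot 0 \left(-32\right)} = \frac{1}{-9507 + 0} = \frac{1}{-9507} = - \frac{1}{9507}$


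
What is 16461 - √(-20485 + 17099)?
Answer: 16461 - I*√3386 ≈ 16461.0 - 58.189*I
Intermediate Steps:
16461 - √(-20485 + 17099) = 16461 - √(-3386) = 16461 - I*√3386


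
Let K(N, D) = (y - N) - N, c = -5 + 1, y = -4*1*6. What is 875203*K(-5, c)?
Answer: -12252842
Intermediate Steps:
y = -24 (y = -4*6 = -24)
c = -4
K(N, D) = -24 - 2*N (K(N, D) = (-24 - N) - N = -24 - 2*N)
875203*K(-5, c) = 875203*(-24 - 2*(-5)) = 875203*(-24 + 10) = 875203*(-14) = -12252842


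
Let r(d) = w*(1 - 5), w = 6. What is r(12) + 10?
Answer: -14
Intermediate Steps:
r(d) = -24 (r(d) = 6*(1 - 5) = 6*(-4) = -24)
r(12) + 10 = -24 + 10 = -14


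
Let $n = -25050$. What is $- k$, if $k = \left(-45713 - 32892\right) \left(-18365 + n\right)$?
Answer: $-3412636075$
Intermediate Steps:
$k = 3412636075$ ($k = \left(-45713 - 32892\right) \left(-18365 - 25050\right) = \left(-78605\right) \left(-43415\right) = 3412636075$)
$- k = \left(-1\right) 3412636075 = -3412636075$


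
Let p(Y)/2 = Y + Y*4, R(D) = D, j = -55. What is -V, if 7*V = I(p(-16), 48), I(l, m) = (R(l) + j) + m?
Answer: 167/7 ≈ 23.857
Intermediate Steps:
p(Y) = 10*Y (p(Y) = 2*(Y + Y*4) = 2*(Y + 4*Y) = 2*(5*Y) = 10*Y)
I(l, m) = -55 + l + m (I(l, m) = (l - 55) + m = (-55 + l) + m = -55 + l + m)
V = -167/7 (V = (-55 + 10*(-16) + 48)/7 = (-55 - 160 + 48)/7 = (⅐)*(-167) = -167/7 ≈ -23.857)
-V = -1*(-167/7) = 167/7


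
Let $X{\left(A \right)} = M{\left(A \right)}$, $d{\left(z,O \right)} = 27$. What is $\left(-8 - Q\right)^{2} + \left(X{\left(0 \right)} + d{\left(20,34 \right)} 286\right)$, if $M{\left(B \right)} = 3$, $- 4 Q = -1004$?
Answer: $74806$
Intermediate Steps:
$Q = 251$ ($Q = \left(- \frac{1}{4}\right) \left(-1004\right) = 251$)
$X{\left(A \right)} = 3$
$\left(-8 - Q\right)^{2} + \left(X{\left(0 \right)} + d{\left(20,34 \right)} 286\right) = \left(-8 - 251\right)^{2} + \left(3 + 27 \cdot 286\right) = \left(-8 - 251\right)^{2} + \left(3 + 7722\right) = \left(-259\right)^{2} + 7725 = 67081 + 7725 = 74806$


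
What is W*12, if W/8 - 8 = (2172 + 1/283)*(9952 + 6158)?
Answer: 950635078464/283 ≈ 3.3591e+9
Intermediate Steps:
W = 79219589872/283 (W = 64 + 8*((2172 + 1/283)*(9952 + 6158)) = 64 + 8*((2172 + 1/283)*16110) = 64 + 8*((614677/283)*16110) = 64 + 8*(9902446470/283) = 64 + 79219571760/283 = 79219589872/283 ≈ 2.7993e+8)
W*12 = (79219589872/283)*12 = 950635078464/283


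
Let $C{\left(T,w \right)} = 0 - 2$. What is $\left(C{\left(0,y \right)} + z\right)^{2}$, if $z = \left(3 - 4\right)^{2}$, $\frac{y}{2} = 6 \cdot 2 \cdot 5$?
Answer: $1$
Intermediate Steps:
$y = 120$ ($y = 2 \cdot 6 \cdot 2 \cdot 5 = 2 \cdot 12 \cdot 5 = 2 \cdot 60 = 120$)
$C{\left(T,w \right)} = -2$
$z = 1$ ($z = \left(-1\right)^{2} = 1$)
$\left(C{\left(0,y \right)} + z\right)^{2} = \left(-2 + 1\right)^{2} = \left(-1\right)^{2} = 1$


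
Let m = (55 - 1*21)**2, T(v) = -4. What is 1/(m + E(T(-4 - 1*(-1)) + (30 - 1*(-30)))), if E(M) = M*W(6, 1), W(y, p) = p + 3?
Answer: 1/1380 ≈ 0.00072464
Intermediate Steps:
W(y, p) = 3 + p
m = 1156 (m = (55 - 21)**2 = 34**2 = 1156)
E(M) = 4*M (E(M) = M*(3 + 1) = M*4 = 4*M)
1/(m + E(T(-4 - 1*(-1)) + (30 - 1*(-30)))) = 1/(1156 + 4*(-4 + (30 - 1*(-30)))) = 1/(1156 + 4*(-4 + (30 + 30))) = 1/(1156 + 4*(-4 + 60)) = 1/(1156 + 4*56) = 1/(1156 + 224) = 1/1380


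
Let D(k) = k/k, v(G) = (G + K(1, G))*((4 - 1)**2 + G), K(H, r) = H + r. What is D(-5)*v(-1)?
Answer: -8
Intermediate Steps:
v(G) = (1 + 2*G)*(9 + G) (v(G) = (G + (1 + G))*((4 - 1)**2 + G) = (1 + 2*G)*(3**2 + G) = (1 + 2*G)*(9 + G))
D(k) = 1
D(-5)*v(-1) = 1*(9 + 2*(-1)**2 + 19*(-1)) = 1*(9 + 2*1 - 19) = 1*(9 + 2 - 19) = 1*(-8) = -8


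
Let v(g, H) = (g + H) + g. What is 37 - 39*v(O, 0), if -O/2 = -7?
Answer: -1055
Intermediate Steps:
O = 14 (O = -2*(-7) = 14)
v(g, H) = H + 2*g (v(g, H) = (H + g) + g = H + 2*g)
37 - 39*v(O, 0) = 37 - 39*(0 + 2*14) = 37 - 39*(0 + 28) = 37 - 39*28 = 37 - 1092 = -1055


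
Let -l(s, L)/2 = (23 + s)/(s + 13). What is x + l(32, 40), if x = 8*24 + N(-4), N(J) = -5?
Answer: 1661/9 ≈ 184.56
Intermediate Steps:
l(s, L) = -2*(23 + s)/(13 + s) (l(s, L) = -2*(23 + s)/(s + 13) = -2*(23 + s)/(13 + s))
x = 187 (x = 8*24 - 5 = 192 - 5 = 187)
x + l(32, 40) = 187 + 2*(-23 - 1*32)/(13 + 32) = 187 + 2*(-23 - 32)/45 = 187 + 2*(1/45)*(-55) = 187 - 22/9 = 1661/9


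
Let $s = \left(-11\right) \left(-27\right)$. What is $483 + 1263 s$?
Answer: $375594$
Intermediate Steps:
$s = 297$
$483 + 1263 s = 483 + 1263 \cdot 297 = 483 + 375111 = 375594$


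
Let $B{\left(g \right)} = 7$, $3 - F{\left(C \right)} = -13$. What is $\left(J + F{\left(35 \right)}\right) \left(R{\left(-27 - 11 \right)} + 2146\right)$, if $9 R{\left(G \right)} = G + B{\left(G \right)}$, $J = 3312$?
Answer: $\frac{64173824}{9} \approx 7.1304 \cdot 10^{6}$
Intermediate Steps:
$F{\left(C \right)} = 16$ ($F{\left(C \right)} = 3 - -13 = 3 + 13 = 16$)
$R{\left(G \right)} = \frac{7}{9} + \frac{G}{9}$ ($R{\left(G \right)} = \frac{G + 7}{9} = \frac{7 + G}{9} = \frac{7}{9} + \frac{G}{9}$)
$\left(J + F{\left(35 \right)}\right) \left(R{\left(-27 - 11 \right)} + 2146\right) = \left(3312 + 16\right) \left(\left(\frac{7}{9} + \frac{-27 - 11}{9}\right) + 2146\right) = 3328 \left(\left(\frac{7}{9} + \frac{-27 - 11}{9}\right) + 2146\right) = 3328 \left(\left(\frac{7}{9} + \frac{1}{9} \left(-38\right)\right) + 2146\right) = 3328 \left(\left(\frac{7}{9} - \frac{38}{9}\right) + 2146\right) = 3328 \left(- \frac{31}{9} + 2146\right) = 3328 \cdot \frac{19283}{9} = \frac{64173824}{9}$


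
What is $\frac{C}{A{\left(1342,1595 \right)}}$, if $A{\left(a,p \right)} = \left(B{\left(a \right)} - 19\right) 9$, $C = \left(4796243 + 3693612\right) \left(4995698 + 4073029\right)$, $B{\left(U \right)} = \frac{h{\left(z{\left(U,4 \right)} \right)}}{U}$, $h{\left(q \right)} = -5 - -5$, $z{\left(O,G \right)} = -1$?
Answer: $- \frac{25664059088195}{57} \approx -4.5025 \cdot 10^{11}$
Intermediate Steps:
$h{\left(q \right)} = 0$ ($h{\left(q \right)} = -5 + 5 = 0$)
$B{\left(U \right)} = 0$ ($B{\left(U \right)} = \frac{0}{U} = 0$)
$C = 76992177264585$ ($C = 8489855 \cdot 9068727 = 76992177264585$)
$A{\left(a,p \right)} = -171$ ($A{\left(a,p \right)} = \left(0 - 19\right) 9 = \left(-19\right) 9 = -171$)
$\frac{C}{A{\left(1342,1595 \right)}} = \frac{76992177264585}{-171} = 76992177264585 \left(- \frac{1}{171}\right) = - \frac{25664059088195}{57}$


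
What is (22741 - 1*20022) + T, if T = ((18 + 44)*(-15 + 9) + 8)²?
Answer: 135215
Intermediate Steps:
T = 132496 (T = (62*(-6) + 8)² = (-372 + 8)² = (-364)² = 132496)
(22741 - 1*20022) + T = (22741 - 1*20022) + 132496 = (22741 - 20022) + 132496 = 2719 + 132496 = 135215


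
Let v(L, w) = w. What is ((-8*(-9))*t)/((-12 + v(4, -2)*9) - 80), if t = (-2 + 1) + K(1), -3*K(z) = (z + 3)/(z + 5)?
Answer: ⅘ ≈ 0.80000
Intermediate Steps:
K(z) = -(3 + z)/(3*(5 + z)) (K(z) = -(z + 3)/(3*(z + 5)) = -(3 + z)/(3*(5 + z)))
t = -11/9 (t = (-2 + 1) + (-3 - 1*1)/(3*(5 + 1)) = -1 + (⅓)*(-3 - 1)/6 = -1 + (⅓)*(⅙)*(-4) = -1 - 2/9 = -11/9 ≈ -1.2222)
((-8*(-9))*t)/((-12 + v(4, -2)*9) - 80) = (-8*(-9)*(-11/9))/((-12 - 2*9) - 80) = (72*(-11/9))/((-12 - 18) - 80) = -88/(-30 - 80) = -88/(-110) = -88*(-1/110) = ⅘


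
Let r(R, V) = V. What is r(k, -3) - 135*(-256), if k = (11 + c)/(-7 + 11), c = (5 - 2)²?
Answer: 34557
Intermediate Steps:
c = 9 (c = 3² = 9)
k = 5 (k = (11 + 9)/(-7 + 11) = 20/4 = 20*(¼) = 5)
r(k, -3) - 135*(-256) = -3 - 135*(-256) = -3 + 34560 = 34557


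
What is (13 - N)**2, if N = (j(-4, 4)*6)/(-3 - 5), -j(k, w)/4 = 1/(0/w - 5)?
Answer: 4624/25 ≈ 184.96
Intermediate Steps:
j(k, w) = 4/5 (j(k, w) = -4/(0/w - 5) = -4/(0 - 5) = -4/(-5) = -4*(-1/5) = 4/5)
N = -3/5 (N = ((4/5)*6)/(-3 - 5) = (24/5)/(-8) = (24/5)*(-1/8) = -3/5 ≈ -0.60000)
(13 - N)**2 = (13 - 1*(-3/5))**2 = (13 + 3/5)**2 = (68/5)**2 = 4624/25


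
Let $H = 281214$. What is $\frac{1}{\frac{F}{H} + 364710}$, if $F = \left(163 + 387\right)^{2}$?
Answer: $\frac{140607}{51280930220} \approx 2.7419 \cdot 10^{-6}$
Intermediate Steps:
$F = 302500$ ($F = 550^{2} = 302500$)
$\frac{1}{\frac{F}{H} + 364710} = \frac{1}{\frac{302500}{281214} + 364710} = \frac{1}{302500 \cdot \frac{1}{281214} + 364710} = \frac{1}{\frac{151250}{140607} + 364710} = \frac{1}{\frac{51280930220}{140607}} = \frac{140607}{51280930220}$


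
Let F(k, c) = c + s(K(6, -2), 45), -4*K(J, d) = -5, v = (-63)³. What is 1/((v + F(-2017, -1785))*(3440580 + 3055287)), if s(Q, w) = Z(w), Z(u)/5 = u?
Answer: -1/1634405608269 ≈ -6.1184e-13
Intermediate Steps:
v = -250047
K(J, d) = 5/4 (K(J, d) = -¼*(-5) = 5/4)
Z(u) = 5*u
s(Q, w) = 5*w
F(k, c) = 225 + c (F(k, c) = c + 5*45 = c + 225 = 225 + c)
1/((v + F(-2017, -1785))*(3440580 + 3055287)) = 1/((-250047 + (225 - 1785))*(3440580 + 3055287)) = 1/((-250047 - 1560)*6495867) = 1/(-251607*6495867) = 1/(-1634405608269) = -1/1634405608269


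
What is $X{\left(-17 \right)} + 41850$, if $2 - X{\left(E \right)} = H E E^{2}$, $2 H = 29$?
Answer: $\frac{226181}{2} \approx 1.1309 \cdot 10^{5}$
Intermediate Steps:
$H = \frac{29}{2}$ ($H = \frac{1}{2} \cdot 29 = \frac{29}{2} \approx 14.5$)
$X{\left(E \right)} = 2 - \frac{29 E^{3}}{2}$ ($X{\left(E \right)} = 2 - \frac{29 E}{2} E^{2} = 2 - \frac{29 E^{3}}{2}$)
$X{\left(-17 \right)} + 41850 = \left(2 - \frac{29 \left(-17\right)^{3}}{2}\right) + 41850 = \left(2 - - \frac{142477}{2}\right) + 41850 = \left(2 + \frac{142477}{2}\right) + 41850 = \frac{142481}{2} + 41850 = \frac{226181}{2}$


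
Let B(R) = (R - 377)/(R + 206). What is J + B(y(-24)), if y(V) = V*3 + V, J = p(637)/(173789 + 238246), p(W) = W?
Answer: -272479/63390 ≈ -4.2985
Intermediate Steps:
J = 49/31695 (J = 637/(173789 + 238246) = 637/412035 = 637*(1/412035) = 49/31695 ≈ 0.0015460)
y(V) = 4*V (y(V) = 3*V + V = 4*V)
B(R) = (-377 + R)/(206 + R)
J + B(y(-24)) = 49/31695 + (-377 + 4*(-24))/(206 + 4*(-24)) = 49/31695 + (-377 - 96)/(206 - 96) = 49/31695 - 473/110 = 49/31695 + (1/110)*(-473) = 49/31695 - 43/10 = -272479/63390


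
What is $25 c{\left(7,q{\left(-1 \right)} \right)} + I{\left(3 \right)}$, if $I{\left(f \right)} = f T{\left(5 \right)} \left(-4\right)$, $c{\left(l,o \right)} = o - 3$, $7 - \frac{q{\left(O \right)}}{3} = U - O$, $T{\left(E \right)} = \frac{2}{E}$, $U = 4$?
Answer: $\frac{351}{5} \approx 70.2$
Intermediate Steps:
$q{\left(O \right)} = 9 + 3 O$ ($q{\left(O \right)} = 21 - 3 \left(4 - O\right) = 21 + \left(-12 + 3 O\right) = 9 + 3 O$)
$c{\left(l,o \right)} = -3 + o$
$I{\left(f \right)} = - \frac{8 f}{5}$ ($I{\left(f \right)} = f \frac{2}{5} \left(-4\right) = \frac{2 f}{5} \left(-4\right) = - \frac{8 f}{5}$)
$25 c{\left(7,q{\left(-1 \right)} \right)} + I{\left(3 \right)} = 25 \left(-3 + \left(9 + 3 \left(-1\right)\right)\right) - \frac{24}{5} = 25 \left(-3 + \left(9 - 3\right)\right) - \frac{24}{5} = 25 \left(-3 + 6\right) - \frac{24}{5} = 25 \cdot 3 - \frac{24}{5} = 75 - \frac{24}{5} = \frac{351}{5}$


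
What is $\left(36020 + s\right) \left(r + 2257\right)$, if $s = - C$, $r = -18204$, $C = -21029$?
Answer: $-909760403$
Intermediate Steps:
$s = 21029$ ($s = \left(-1\right) \left(-21029\right) = 21029$)
$\left(36020 + s\right) \left(r + 2257\right) = \left(36020 + 21029\right) \left(-18204 + 2257\right) = 57049 \left(-15947\right) = -909760403$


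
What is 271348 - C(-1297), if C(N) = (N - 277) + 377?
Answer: 272545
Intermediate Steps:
C(N) = 100 + N (C(N) = (-277 + N) + 377 = 100 + N)
271348 - C(-1297) = 271348 - (100 - 1297) = 271348 - 1*(-1197) = 271348 + 1197 = 272545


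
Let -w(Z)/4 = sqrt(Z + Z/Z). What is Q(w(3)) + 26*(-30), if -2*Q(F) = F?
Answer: -776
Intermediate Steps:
w(Z) = -4*sqrt(1 + Z) (w(Z) = -4*sqrt(Z + Z/Z) = -4*sqrt(Z + 1) = -4*sqrt(1 + Z))
Q(F) = -F/2
Q(w(3)) + 26*(-30) = -(-2)*sqrt(1 + 3) + 26*(-30) = -(-2)*sqrt(4) - 780 = -(-2)*2 - 780 = -1/2*(-8) - 780 = 4 - 780 = -776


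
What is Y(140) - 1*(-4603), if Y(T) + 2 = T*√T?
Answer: 4601 + 280*√35 ≈ 6257.5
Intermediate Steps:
Y(T) = -2 + T^(3/2) (Y(T) = -2 + T*√T = -2 + T^(3/2))
Y(140) - 1*(-4603) = (-2 + 140^(3/2)) - 1*(-4603) = (-2 + 280*√35) + 4603 = 4601 + 280*√35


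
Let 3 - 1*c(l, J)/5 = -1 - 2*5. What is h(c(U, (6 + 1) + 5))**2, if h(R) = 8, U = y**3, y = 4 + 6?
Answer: 64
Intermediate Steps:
y = 10
U = 1000 (U = 10**3 = 1000)
c(l, J) = 70 (c(l, J) = 15 - 5*(-1 - 2*5) = 15 - 5*(-1 - 10) = 15 - 5*(-11) = 15 + 55 = 70)
h(c(U, (6 + 1) + 5))**2 = 8**2 = 64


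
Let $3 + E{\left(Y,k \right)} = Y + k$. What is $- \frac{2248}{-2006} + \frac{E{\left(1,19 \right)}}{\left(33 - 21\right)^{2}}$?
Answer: $\frac{178907}{144432} \approx 1.2387$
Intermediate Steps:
$E{\left(Y,k \right)} = -3 + Y + k$ ($E{\left(Y,k \right)} = -3 + \left(Y + k\right) = -3 + Y + k$)
$- \frac{2248}{-2006} + \frac{E{\left(1,19 \right)}}{\left(33 - 21\right)^{2}} = - \frac{2248}{-2006} + \frac{-3 + 1 + 19}{\left(33 - 21\right)^{2}} = \left(-2248\right) \left(- \frac{1}{2006}\right) + \frac{17}{12^{2}} = \frac{1124}{1003} + \frac{17}{144} = \frac{178907}{144432}$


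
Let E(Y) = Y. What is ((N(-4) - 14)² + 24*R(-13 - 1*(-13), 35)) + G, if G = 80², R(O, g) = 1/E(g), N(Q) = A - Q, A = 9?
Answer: 224059/35 ≈ 6401.7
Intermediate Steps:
N(Q) = 9 - Q
R(O, g) = 1/g
G = 6400
((N(-4) - 14)² + 24*R(-13 - 1*(-13), 35)) + G = (((9 - 1*(-4)) - 14)² + 24/35) + 6400 = (((9 + 4) - 14)² + 24*(1/35)) + 6400 = ((13 - 14)² + 24/35) + 6400 = ((-1)² + 24/35) + 6400 = (1 + 24/35) + 6400 = 59/35 + 6400 = 224059/35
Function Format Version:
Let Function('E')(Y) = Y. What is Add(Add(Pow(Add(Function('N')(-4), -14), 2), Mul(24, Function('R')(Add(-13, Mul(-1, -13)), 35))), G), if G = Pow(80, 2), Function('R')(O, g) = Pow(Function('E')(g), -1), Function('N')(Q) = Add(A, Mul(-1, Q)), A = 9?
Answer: Rational(224059, 35) ≈ 6401.7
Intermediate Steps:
Function('N')(Q) = Add(9, Mul(-1, Q))
Function('R')(O, g) = Pow(g, -1)
G = 6400
Add(Add(Pow(Add(Function('N')(-4), -14), 2), Mul(24, Function('R')(Add(-13, Mul(-1, -13)), 35))), G) = Add(Add(Pow(Add(Add(9, Mul(-1, -4)), -14), 2), Mul(24, Pow(35, -1))), 6400) = Add(Add(Pow(Add(Add(9, 4), -14), 2), Mul(24, Rational(1, 35))), 6400) = Add(Add(Pow(Add(13, -14), 2), Rational(24, 35)), 6400) = Add(Add(Pow(-1, 2), Rational(24, 35)), 6400) = Add(Add(1, Rational(24, 35)), 6400) = Add(Rational(59, 35), 6400) = Rational(224059, 35)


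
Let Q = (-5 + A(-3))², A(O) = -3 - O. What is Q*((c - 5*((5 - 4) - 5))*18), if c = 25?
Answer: 20250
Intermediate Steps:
Q = 25 (Q = (-5 + (-3 - 1*(-3)))² = (-5 + (-3 + 3))² = (-5 + 0)² = (-5)² = 25)
Q*((c - 5*((5 - 4) - 5))*18) = 25*((25 - 5*((5 - 4) - 5))*18) = 25*((25 - 5*(1 - 5))*18) = 25*((25 - 5*(-4))*18) = 25*((25 + 20)*18) = 25*(45*18) = 25*810 = 20250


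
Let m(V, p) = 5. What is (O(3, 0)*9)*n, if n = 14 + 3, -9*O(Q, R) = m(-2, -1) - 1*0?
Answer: -85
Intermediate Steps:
O(Q, R) = -5/9 (O(Q, R) = -(5 - 1*0)/9 = -(5 + 0)/9 = -⅑*5 = -5/9)
n = 17
(O(3, 0)*9)*n = -5/9*9*17 = -5*17 = -85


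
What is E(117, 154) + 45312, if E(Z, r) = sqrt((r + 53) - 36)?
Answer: 45312 + 3*sqrt(19) ≈ 45325.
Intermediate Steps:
E(Z, r) = sqrt(17 + r) (E(Z, r) = sqrt((53 + r) - 36) = sqrt(17 + r))
E(117, 154) + 45312 = sqrt(17 + 154) + 45312 = sqrt(171) + 45312 = 3*sqrt(19) + 45312 = 45312 + 3*sqrt(19)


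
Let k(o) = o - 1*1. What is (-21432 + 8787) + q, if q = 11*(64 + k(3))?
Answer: -11919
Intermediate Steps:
k(o) = -1 + o (k(o) = o - 1 = -1 + o)
q = 726 (q = 11*(64 + (-1 + 3)) = 11*(64 + 2) = 11*66 = 726)
(-21432 + 8787) + q = (-21432 + 8787) + 726 = -12645 + 726 = -11919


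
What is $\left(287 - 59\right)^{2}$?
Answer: $51984$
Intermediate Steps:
$\left(287 - 59\right)^{2} = 228^{2} = 51984$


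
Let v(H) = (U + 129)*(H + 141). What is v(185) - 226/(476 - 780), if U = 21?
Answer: 7432913/152 ≈ 48901.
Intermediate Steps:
v(H) = 21150 + 150*H (v(H) = (21 + 129)*(H + 141) = 150*(141 + H) = 21150 + 150*H)
v(185) - 226/(476 - 780) = (21150 + 150*185) - 226/(476 - 780) = (21150 + 27750) - 226/(-304) = 48900 - 1/304*(-226) = 48900 + 113/152 = 7432913/152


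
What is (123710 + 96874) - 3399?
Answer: 217185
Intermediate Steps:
(123710 + 96874) - 3399 = 220584 - 3399 = 217185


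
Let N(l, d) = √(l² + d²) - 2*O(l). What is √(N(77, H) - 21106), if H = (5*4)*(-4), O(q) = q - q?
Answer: √(-21106 + √12329) ≈ 144.9*I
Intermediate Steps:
O(q) = 0
H = -80 (H = 20*(-4) = -80)
N(l, d) = √(d² + l²) (N(l, d) = √(l² + d²) - 2*0 = √(d² + l²) + 0 = √(d² + l²))
√(N(77, H) - 21106) = √(√((-80)² + 77²) - 21106) = √(√(6400 + 5929) - 21106) = √(√12329 - 21106) = √(-21106 + √12329)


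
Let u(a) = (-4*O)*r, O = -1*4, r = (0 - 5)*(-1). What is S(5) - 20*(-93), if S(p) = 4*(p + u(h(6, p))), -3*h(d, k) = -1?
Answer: 2200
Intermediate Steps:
r = 5 (r = -5*(-1) = 5)
O = -4
h(d, k) = ⅓ (h(d, k) = -⅓*(-1) = ⅓)
u(a) = 80 (u(a) = -4*(-4)*5 = 16*5 = 80)
S(p) = 320 + 4*p (S(p) = 4*(p + 80) = 4*(80 + p) = 320 + 4*p)
S(5) - 20*(-93) = (320 + 4*5) - 20*(-93) = (320 + 20) + 1860 = 340 + 1860 = 2200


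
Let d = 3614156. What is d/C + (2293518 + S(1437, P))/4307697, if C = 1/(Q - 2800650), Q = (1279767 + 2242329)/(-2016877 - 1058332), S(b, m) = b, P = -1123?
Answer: -14898521955325986658112653/1471896509297 ≈ -1.0122e+13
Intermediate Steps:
Q = -3522096/3075209 (Q = 3522096/(-3075209) = 3522096*(-1/3075209) = -3522096/3075209 ≈ -1.1453)
C = -3075209/8612587607946 (C = 1/(-3522096/3075209 - 2800650) = 1/(-8612587607946/3075209) = -3075209/8612587607946 ≈ -3.5706e-7)
d/C + (2293518 + S(1437, P))/4307697 = 3614156/(-3075209/8612587607946) + (2293518 + 1437)/4307697 = 3614156*(-8612587607946/3075209) + 2294955*(1/4307697) = -31127235178783683576/3075209 + 254995/478633 = -14898521955325986658112653/1471896509297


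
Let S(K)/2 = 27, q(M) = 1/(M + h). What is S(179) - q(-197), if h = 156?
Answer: 2215/41 ≈ 54.024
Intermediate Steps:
q(M) = 1/(156 + M) (q(M) = 1/(M + 156) = 1/(156 + M))
S(K) = 54 (S(K) = 2*27 = 54)
S(179) - q(-197) = 54 - 1/(156 - 197) = 54 - 1/(-41) = 54 - 1*(-1/41) = 54 + 1/41 = 2215/41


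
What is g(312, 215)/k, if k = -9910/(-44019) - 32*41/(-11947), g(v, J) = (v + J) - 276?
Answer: 131999643243/176147698 ≈ 749.37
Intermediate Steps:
g(v, J) = -276 + J + v (g(v, J) = (J + v) - 276 = -276 + J + v)
k = 176147698/525894993 (k = -9910*(-1/44019) - 1312*(-1/11947) = 9910/44019 + 1312/11947 = 176147698/525894993 ≈ 0.33495)
g(312, 215)/k = (-276 + 215 + 312)/(176147698/525894993) = 251*(525894993/176147698) = 131999643243/176147698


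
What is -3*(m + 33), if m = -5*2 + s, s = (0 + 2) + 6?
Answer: -93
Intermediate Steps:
s = 8 (s = 2 + 6 = 8)
m = -2 (m = -5*2 + 8 = -10 + 8 = -2)
-3*(m + 33) = -3*(-2 + 33) = -3*31 = -93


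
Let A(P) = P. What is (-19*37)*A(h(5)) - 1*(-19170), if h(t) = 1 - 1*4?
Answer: 21279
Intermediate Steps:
h(t) = -3 (h(t) = 1 - 4 = -3)
(-19*37)*A(h(5)) - 1*(-19170) = -19*37*(-3) - 1*(-19170) = -703*(-3) + 19170 = 2109 + 19170 = 21279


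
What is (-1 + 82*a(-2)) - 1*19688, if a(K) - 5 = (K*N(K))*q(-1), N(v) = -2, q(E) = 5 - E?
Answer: -17311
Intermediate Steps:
a(K) = 5 - 12*K (a(K) = 5 + (K*(-2))*(5 - 1*(-1)) = 5 + (-2*K)*(5 + 1) = 5 - 2*K*6 = 5 - 12*K)
(-1 + 82*a(-2)) - 1*19688 = (-1 + 82*(5 - 12*(-2))) - 1*19688 = (-1 + 82*(5 + 24)) - 19688 = (-1 + 82*29) - 19688 = (-1 + 2378) - 19688 = 2377 - 19688 = -17311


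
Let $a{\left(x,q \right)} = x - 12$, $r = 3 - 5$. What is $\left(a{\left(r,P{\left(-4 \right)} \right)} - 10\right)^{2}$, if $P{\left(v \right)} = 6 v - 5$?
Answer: $576$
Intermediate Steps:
$P{\left(v \right)} = -5 + 6 v$
$r = -2$ ($r = 3 - 5 = -2$)
$a{\left(x,q \right)} = -12 + x$
$\left(a{\left(r,P{\left(-4 \right)} \right)} - 10\right)^{2} = \left(\left(-12 - 2\right) - 10\right)^{2} = \left(-14 - 10\right)^{2} = \left(-24\right)^{2} = 576$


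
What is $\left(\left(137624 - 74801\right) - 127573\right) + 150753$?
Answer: $86003$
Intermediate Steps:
$\left(\left(137624 - 74801\right) - 127573\right) + 150753 = \left(62823 - 127573\right) + 150753 = -64750 + 150753 = 86003$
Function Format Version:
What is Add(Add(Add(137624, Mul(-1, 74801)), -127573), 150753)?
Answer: 86003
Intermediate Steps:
Add(Add(Add(137624, Mul(-1, 74801)), -127573), 150753) = Add(Add(Add(137624, -74801), -127573), 150753) = Add(Add(62823, -127573), 150753) = Add(-64750, 150753) = 86003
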